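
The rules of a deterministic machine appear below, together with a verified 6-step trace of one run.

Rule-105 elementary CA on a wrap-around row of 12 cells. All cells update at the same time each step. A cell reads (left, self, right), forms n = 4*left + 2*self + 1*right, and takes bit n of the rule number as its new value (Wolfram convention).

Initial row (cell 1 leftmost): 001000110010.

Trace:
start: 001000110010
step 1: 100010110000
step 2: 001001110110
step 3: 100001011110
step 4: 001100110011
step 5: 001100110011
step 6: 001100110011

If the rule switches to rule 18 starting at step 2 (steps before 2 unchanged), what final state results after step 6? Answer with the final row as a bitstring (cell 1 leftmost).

000100101100

(re-executing steps 2..6 under rule 18; state before step 2: 100010110000)
step 2: 010100001001
step 3: 000010010110
step 4: 000101100001
step 5: 101000010010
step 6: 000100101100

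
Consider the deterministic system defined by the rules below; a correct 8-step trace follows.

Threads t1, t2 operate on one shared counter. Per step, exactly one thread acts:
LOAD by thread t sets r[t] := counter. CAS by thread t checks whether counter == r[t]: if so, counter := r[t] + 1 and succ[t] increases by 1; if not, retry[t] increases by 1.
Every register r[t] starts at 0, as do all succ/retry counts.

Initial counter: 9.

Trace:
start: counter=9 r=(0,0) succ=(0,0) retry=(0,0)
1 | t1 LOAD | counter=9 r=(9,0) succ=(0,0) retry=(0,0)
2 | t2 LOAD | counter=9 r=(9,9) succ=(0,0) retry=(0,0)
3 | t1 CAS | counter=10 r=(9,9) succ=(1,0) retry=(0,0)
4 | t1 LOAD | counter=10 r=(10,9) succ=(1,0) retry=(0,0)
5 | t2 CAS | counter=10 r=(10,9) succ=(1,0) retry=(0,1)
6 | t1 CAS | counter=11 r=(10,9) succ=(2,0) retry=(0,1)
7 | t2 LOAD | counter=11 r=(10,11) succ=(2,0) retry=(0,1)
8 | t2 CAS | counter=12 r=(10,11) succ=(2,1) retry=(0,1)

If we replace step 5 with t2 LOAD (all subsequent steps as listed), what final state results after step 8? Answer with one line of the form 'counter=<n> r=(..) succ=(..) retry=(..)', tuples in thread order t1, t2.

(re-executing from step 5 with the substitution; state before step 5: counter=10 r=(10,9) succ=(1,0) retry=(0,0))
5 | t2 LOAD | counter=10 r=(10,10) succ=(1,0) retry=(0,0)
6 | t1 CAS | counter=11 r=(10,10) succ=(2,0) retry=(0,0)
7 | t2 LOAD | counter=11 r=(10,11) succ=(2,0) retry=(0,0)
8 | t2 CAS | counter=12 r=(10,11) succ=(2,1) retry=(0,0)

counter=12 r=(10,11) succ=(2,1) retry=(0,0)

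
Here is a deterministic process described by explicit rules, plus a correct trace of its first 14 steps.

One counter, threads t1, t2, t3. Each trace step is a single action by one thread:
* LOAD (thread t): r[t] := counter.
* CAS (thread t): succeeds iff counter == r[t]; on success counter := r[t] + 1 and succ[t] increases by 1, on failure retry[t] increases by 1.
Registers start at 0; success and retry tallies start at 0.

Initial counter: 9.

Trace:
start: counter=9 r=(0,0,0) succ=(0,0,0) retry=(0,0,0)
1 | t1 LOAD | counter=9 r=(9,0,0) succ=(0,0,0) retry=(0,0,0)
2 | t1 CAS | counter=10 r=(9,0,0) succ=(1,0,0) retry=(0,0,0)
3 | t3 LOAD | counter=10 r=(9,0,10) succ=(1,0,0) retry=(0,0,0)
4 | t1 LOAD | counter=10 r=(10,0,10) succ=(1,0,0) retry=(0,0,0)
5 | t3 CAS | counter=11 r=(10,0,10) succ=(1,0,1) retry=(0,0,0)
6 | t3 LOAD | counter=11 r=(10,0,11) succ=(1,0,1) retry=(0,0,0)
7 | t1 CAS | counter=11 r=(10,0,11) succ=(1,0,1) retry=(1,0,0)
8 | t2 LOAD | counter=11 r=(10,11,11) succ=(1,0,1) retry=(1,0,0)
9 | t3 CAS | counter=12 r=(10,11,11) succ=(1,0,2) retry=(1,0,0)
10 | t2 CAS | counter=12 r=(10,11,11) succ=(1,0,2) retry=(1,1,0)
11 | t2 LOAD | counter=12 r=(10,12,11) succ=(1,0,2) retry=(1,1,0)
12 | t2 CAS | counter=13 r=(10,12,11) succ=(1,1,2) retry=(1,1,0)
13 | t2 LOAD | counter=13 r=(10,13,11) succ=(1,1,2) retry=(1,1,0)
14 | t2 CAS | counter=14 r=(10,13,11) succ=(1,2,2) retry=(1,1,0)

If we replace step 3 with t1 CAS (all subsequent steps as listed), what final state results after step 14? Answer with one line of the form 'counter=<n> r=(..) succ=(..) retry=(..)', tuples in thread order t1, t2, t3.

(re-executing from step 3 with the substitution; state before step 3: counter=10 r=(9,0,0) succ=(1,0,0) retry=(0,0,0))
3 | t1 CAS | counter=10 r=(9,0,0) succ=(1,0,0) retry=(1,0,0)
4 | t1 LOAD | counter=10 r=(10,0,0) succ=(1,0,0) retry=(1,0,0)
5 | t3 CAS | counter=10 r=(10,0,0) succ=(1,0,0) retry=(1,0,1)
6 | t3 LOAD | counter=10 r=(10,0,10) succ=(1,0,0) retry=(1,0,1)
7 | t1 CAS | counter=11 r=(10,0,10) succ=(2,0,0) retry=(1,0,1)
8 | t2 LOAD | counter=11 r=(10,11,10) succ=(2,0,0) retry=(1,0,1)
9 | t3 CAS | counter=11 r=(10,11,10) succ=(2,0,0) retry=(1,0,2)
10 | t2 CAS | counter=12 r=(10,11,10) succ=(2,1,0) retry=(1,0,2)
11 | t2 LOAD | counter=12 r=(10,12,10) succ=(2,1,0) retry=(1,0,2)
12 | t2 CAS | counter=13 r=(10,12,10) succ=(2,2,0) retry=(1,0,2)
13 | t2 LOAD | counter=13 r=(10,13,10) succ=(2,2,0) retry=(1,0,2)
14 | t2 CAS | counter=14 r=(10,13,10) succ=(2,3,0) retry=(1,0,2)

counter=14 r=(10,13,10) succ=(2,3,0) retry=(1,0,2)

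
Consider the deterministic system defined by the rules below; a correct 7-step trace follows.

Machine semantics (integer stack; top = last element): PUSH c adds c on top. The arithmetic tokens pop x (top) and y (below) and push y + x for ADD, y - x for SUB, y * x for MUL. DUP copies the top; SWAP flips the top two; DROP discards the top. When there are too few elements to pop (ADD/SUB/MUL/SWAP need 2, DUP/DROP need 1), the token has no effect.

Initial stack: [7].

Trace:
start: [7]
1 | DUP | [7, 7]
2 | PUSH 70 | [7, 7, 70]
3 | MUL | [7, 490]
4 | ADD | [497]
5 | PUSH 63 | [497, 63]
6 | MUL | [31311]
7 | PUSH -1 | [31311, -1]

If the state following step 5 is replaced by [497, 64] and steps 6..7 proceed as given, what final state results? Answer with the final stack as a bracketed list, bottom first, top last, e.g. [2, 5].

state after step 5 := [497, 64]
6 | MUL | [31808]
7 | PUSH -1 | [31808, -1]

[31808, -1]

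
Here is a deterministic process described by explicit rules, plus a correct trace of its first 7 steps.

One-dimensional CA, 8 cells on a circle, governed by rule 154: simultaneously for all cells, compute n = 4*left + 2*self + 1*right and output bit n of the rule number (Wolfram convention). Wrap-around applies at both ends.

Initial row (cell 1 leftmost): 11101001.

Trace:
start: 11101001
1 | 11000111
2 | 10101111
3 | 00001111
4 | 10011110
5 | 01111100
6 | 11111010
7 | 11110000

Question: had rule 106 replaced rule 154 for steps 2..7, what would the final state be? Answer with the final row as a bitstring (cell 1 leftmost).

(re-executing steps 2..7 under rule 106; state before step 2: 11000111)
2 | 01001100
3 | 10011100
4 | 00110101
5 | 01111010
6 | 11001100
7 | 11011101

11011101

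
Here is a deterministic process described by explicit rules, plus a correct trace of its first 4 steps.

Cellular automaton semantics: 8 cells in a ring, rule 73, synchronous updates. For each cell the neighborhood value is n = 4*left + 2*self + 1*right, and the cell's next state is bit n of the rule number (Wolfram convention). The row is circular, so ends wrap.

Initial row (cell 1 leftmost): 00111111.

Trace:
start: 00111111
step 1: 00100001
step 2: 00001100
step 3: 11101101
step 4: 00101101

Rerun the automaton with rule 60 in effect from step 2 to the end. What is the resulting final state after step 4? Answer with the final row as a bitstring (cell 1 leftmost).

(re-executing steps 2..4 under rule 60; state before step 2: 00100001)
step 2: 10110001
step 3: 01101001
step 4: 11011101

11011101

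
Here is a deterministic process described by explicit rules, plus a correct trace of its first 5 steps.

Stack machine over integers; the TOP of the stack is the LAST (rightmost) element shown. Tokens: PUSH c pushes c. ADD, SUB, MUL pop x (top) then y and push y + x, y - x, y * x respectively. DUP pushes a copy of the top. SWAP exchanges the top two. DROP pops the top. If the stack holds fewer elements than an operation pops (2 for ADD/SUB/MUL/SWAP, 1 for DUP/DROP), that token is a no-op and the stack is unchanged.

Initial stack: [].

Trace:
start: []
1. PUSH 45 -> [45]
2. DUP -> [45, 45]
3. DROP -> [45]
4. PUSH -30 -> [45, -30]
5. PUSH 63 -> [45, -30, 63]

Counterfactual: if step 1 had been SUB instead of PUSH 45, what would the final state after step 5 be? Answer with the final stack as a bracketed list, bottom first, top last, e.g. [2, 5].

(re-executing from step 1 with the substitution; state before step 1: [])
1. SUB -> []
2. DUP -> []
3. DROP -> []
4. PUSH -30 -> [-30]
5. PUSH 63 -> [-30, 63]

[-30, 63]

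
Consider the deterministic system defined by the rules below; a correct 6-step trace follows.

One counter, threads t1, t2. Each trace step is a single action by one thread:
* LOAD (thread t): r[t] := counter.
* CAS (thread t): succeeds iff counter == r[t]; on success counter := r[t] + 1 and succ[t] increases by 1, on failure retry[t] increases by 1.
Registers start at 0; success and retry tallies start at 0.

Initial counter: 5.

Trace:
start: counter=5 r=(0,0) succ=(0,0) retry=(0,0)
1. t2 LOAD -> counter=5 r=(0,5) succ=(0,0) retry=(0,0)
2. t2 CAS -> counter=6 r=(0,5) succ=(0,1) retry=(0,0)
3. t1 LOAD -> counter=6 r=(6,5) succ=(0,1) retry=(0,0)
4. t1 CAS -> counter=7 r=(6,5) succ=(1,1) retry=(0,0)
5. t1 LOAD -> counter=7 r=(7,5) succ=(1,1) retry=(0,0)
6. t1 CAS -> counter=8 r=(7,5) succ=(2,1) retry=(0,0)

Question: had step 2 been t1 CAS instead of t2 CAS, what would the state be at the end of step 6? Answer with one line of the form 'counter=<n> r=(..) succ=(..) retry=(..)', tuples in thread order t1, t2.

(re-executing from step 2 with the substitution; state before step 2: counter=5 r=(0,5) succ=(0,0) retry=(0,0))
2. t1 CAS -> counter=5 r=(0,5) succ=(0,0) retry=(1,0)
3. t1 LOAD -> counter=5 r=(5,5) succ=(0,0) retry=(1,0)
4. t1 CAS -> counter=6 r=(5,5) succ=(1,0) retry=(1,0)
5. t1 LOAD -> counter=6 r=(6,5) succ=(1,0) retry=(1,0)
6. t1 CAS -> counter=7 r=(6,5) succ=(2,0) retry=(1,0)

counter=7 r=(6,5) succ=(2,0) retry=(1,0)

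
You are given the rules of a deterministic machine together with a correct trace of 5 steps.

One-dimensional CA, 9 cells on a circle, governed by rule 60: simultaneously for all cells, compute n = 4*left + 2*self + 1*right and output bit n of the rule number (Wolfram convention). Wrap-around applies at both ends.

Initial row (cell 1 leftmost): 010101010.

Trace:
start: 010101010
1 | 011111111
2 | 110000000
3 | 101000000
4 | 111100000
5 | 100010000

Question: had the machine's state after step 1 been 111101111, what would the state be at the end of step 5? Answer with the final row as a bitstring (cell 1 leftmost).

000010001

state after step 1 := 111101111
2 | 000011000
3 | 000010100
4 | 000011110
5 | 000010001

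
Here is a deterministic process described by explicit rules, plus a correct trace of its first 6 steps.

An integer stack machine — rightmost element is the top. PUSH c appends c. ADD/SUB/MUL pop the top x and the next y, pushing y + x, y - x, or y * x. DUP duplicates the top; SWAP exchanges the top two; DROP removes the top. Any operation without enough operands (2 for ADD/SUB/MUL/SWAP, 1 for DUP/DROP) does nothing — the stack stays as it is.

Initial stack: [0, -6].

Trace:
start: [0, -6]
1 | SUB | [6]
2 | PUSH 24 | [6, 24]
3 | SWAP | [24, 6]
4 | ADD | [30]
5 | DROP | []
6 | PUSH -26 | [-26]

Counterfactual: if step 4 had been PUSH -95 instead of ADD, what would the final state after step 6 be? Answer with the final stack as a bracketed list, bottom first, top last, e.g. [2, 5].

(re-executing from step 4 with the substitution; state before step 4: [24, 6])
4 | PUSH -95 | [24, 6, -95]
5 | DROP | [24, 6]
6 | PUSH -26 | [24, 6, -26]

[24, 6, -26]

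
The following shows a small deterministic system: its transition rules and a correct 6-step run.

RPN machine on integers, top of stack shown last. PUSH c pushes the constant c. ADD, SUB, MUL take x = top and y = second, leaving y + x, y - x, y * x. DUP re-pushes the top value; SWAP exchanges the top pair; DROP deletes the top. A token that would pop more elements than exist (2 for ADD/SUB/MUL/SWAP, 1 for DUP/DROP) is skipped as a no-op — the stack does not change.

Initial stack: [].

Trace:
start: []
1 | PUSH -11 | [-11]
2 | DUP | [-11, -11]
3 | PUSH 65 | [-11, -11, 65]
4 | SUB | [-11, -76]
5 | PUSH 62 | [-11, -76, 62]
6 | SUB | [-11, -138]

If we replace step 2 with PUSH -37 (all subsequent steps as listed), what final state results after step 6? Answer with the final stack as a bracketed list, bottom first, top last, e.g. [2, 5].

(re-executing from step 2 with the substitution; state before step 2: [-11])
2 | PUSH -37 | [-11, -37]
3 | PUSH 65 | [-11, -37, 65]
4 | SUB | [-11, -102]
5 | PUSH 62 | [-11, -102, 62]
6 | SUB | [-11, -164]

[-11, -164]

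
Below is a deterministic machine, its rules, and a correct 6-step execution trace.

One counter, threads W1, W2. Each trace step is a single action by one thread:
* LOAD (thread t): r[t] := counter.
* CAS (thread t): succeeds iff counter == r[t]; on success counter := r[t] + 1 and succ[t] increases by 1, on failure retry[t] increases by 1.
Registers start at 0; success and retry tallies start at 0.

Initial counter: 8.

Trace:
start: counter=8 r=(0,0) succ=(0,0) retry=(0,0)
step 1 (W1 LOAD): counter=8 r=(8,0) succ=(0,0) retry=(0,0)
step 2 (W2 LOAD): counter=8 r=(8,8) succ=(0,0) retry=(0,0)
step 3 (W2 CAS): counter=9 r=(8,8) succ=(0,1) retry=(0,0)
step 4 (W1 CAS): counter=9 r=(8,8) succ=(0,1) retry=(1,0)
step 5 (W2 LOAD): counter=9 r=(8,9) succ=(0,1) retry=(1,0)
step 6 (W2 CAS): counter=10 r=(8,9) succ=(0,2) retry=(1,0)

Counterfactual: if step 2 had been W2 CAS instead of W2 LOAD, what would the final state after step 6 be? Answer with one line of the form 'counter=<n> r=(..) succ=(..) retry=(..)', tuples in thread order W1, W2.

counter=10 r=(8,9) succ=(1,1) retry=(0,2)

(re-executing from step 2 with the substitution; state before step 2: counter=8 r=(8,0) succ=(0,0) retry=(0,0))
step 2 (W2 CAS): counter=8 r=(8,0) succ=(0,0) retry=(0,1)
step 3 (W2 CAS): counter=8 r=(8,0) succ=(0,0) retry=(0,2)
step 4 (W1 CAS): counter=9 r=(8,0) succ=(1,0) retry=(0,2)
step 5 (W2 LOAD): counter=9 r=(8,9) succ=(1,0) retry=(0,2)
step 6 (W2 CAS): counter=10 r=(8,9) succ=(1,1) retry=(0,2)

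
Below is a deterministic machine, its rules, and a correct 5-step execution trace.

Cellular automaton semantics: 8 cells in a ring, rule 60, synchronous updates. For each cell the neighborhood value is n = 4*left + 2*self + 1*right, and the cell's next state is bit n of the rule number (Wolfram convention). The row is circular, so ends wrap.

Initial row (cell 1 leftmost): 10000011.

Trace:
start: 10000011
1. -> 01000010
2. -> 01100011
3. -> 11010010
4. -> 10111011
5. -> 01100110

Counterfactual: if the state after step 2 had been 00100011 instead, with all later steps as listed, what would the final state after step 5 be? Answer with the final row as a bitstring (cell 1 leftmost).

00011110

state after step 2 := 00100011
3. -> 10110010
4. -> 11101011
5. -> 00011110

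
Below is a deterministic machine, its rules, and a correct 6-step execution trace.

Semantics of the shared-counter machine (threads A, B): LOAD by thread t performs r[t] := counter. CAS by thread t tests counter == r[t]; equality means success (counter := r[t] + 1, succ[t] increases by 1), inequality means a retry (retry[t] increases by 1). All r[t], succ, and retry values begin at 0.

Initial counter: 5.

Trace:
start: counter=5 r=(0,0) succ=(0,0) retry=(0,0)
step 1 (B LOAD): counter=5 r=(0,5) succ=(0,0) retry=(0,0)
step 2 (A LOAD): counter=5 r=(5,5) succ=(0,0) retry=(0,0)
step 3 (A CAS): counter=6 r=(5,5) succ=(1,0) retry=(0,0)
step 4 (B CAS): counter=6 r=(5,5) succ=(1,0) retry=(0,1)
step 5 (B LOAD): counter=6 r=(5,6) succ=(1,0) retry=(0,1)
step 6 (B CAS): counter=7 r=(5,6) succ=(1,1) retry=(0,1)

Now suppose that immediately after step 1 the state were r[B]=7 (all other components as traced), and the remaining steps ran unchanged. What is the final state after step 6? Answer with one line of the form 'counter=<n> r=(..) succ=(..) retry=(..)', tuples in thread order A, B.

counter=7 r=(5,6) succ=(1,1) retry=(0,1)

state after step 1 := counter=5 r=(0,7) succ=(0,0) retry=(0,0)
step 2 (A LOAD): counter=5 r=(5,7) succ=(0,0) retry=(0,0)
step 3 (A CAS): counter=6 r=(5,7) succ=(1,0) retry=(0,0)
step 4 (B CAS): counter=6 r=(5,7) succ=(1,0) retry=(0,1)
step 5 (B LOAD): counter=6 r=(5,6) succ=(1,0) retry=(0,1)
step 6 (B CAS): counter=7 r=(5,6) succ=(1,1) retry=(0,1)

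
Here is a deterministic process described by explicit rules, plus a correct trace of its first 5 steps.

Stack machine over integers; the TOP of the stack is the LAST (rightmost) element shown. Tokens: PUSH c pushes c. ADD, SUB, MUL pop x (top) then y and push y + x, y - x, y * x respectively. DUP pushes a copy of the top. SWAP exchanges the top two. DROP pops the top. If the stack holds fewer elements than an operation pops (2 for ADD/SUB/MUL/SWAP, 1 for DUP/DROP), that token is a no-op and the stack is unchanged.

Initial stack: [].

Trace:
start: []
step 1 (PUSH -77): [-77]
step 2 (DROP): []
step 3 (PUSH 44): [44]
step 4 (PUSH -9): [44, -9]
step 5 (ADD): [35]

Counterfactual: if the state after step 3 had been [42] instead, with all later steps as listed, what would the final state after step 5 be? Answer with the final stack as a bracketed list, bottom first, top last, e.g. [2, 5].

state after step 3 := [42]
step 4 (PUSH -9): [42, -9]
step 5 (ADD): [33]

[33]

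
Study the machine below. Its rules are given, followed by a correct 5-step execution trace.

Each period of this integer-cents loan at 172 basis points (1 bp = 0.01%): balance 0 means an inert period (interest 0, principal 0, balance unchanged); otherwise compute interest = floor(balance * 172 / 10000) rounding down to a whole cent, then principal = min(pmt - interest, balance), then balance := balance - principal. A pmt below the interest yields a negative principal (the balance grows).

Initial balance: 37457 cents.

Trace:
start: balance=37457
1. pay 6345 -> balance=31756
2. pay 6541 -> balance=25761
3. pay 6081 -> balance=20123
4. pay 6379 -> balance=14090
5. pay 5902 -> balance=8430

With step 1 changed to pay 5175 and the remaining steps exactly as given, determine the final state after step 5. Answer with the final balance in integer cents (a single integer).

(re-executing from step 1 with the substitution; state before step 1: balance=37457)
1. pay 5175 -> balance=32926
2. pay 6541 -> balance=26951
3. pay 6081 -> balance=21333
4. pay 6379 -> balance=15320
5. pay 5902 -> balance=9681

9681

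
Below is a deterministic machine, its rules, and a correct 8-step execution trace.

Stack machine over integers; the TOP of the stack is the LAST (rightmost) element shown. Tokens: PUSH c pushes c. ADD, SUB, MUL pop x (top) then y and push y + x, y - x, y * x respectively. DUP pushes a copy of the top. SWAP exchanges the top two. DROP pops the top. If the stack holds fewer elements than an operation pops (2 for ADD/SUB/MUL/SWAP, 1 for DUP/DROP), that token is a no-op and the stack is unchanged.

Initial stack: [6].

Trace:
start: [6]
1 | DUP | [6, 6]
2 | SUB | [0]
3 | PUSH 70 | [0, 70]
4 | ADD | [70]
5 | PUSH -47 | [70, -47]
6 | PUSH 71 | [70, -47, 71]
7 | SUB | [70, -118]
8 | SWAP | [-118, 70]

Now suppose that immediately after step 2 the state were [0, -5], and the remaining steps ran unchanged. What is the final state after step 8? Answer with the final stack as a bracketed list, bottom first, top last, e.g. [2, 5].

state after step 2 := [0, -5]
3 | PUSH 70 | [0, -5, 70]
4 | ADD | [0, 65]
5 | PUSH -47 | [0, 65, -47]
6 | PUSH 71 | [0, 65, -47, 71]
7 | SUB | [0, 65, -118]
8 | SWAP | [0, -118, 65]

[0, -118, 65]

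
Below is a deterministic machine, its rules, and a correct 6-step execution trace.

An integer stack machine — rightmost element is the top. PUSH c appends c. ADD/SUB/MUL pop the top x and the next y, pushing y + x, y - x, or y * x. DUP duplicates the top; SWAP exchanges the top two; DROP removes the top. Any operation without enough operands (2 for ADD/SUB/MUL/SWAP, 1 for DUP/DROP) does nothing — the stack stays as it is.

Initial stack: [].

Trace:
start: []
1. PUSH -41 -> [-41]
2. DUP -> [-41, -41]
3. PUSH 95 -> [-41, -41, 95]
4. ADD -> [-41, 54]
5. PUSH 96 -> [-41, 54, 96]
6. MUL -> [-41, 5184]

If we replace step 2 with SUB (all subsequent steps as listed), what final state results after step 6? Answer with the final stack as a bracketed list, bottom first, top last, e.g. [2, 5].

(re-executing from step 2 with the substitution; state before step 2: [-41])
2. SUB -> [-41]
3. PUSH 95 -> [-41, 95]
4. ADD -> [54]
5. PUSH 96 -> [54, 96]
6. MUL -> [5184]

[5184]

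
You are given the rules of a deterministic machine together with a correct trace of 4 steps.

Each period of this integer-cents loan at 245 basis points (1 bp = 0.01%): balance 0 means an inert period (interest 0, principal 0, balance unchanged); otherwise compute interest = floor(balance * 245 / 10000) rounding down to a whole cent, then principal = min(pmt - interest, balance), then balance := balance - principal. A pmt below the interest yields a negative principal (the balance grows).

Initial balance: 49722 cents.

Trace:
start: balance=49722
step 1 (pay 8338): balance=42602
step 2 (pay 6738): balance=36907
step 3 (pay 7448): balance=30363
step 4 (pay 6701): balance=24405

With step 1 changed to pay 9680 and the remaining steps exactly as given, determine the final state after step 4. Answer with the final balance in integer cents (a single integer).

22962

(re-executing from step 1 with the substitution; state before step 1: balance=49722)
step 1 (pay 9680): balance=41260
step 2 (pay 6738): balance=35532
step 3 (pay 7448): balance=28954
step 4 (pay 6701): balance=22962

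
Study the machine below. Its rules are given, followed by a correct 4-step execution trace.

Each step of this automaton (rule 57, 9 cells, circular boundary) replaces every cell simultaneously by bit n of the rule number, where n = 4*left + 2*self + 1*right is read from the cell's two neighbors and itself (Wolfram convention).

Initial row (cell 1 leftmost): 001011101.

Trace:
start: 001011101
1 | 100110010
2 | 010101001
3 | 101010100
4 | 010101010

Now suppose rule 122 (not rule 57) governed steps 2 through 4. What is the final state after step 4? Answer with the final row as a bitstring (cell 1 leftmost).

111001111

(re-executing steps 2..4 under rule 122; state before step 2: 100110010)
2 | 011111101
3 | 110000110
4 | 111001111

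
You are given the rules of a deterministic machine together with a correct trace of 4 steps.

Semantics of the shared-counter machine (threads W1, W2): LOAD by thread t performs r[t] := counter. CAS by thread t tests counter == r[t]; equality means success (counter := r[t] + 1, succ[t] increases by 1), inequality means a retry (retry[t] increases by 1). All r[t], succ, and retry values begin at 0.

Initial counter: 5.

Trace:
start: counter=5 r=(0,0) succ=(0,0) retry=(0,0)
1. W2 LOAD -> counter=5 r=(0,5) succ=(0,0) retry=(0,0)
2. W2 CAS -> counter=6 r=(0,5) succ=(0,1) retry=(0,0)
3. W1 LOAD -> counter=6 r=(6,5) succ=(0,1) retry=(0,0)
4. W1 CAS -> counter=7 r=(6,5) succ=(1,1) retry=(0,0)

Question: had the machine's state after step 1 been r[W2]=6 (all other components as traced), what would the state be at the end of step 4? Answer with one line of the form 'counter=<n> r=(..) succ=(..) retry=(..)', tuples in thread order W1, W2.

state after step 1 := counter=5 r=(0,6) succ=(0,0) retry=(0,0)
2. W2 CAS -> counter=5 r=(0,6) succ=(0,0) retry=(0,1)
3. W1 LOAD -> counter=5 r=(5,6) succ=(0,0) retry=(0,1)
4. W1 CAS -> counter=6 r=(5,6) succ=(1,0) retry=(0,1)

counter=6 r=(5,6) succ=(1,0) retry=(0,1)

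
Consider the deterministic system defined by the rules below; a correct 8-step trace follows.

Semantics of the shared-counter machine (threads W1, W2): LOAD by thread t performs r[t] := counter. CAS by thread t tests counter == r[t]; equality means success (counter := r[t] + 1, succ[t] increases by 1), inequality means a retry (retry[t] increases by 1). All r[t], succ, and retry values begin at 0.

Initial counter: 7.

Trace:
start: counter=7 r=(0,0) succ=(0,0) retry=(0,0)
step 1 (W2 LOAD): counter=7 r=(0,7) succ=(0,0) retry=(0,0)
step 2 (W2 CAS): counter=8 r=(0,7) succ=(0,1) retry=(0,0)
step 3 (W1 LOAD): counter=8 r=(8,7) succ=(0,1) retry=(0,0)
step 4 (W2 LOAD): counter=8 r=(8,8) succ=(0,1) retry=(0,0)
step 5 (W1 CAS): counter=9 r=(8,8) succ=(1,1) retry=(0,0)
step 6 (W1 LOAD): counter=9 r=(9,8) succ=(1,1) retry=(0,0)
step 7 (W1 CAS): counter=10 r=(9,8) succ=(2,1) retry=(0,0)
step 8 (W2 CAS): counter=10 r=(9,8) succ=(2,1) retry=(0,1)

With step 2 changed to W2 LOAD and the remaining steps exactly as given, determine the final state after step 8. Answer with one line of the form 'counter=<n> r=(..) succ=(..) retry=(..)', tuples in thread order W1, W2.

(re-executing from step 2 with the substitution; state before step 2: counter=7 r=(0,7) succ=(0,0) retry=(0,0))
step 2 (W2 LOAD): counter=7 r=(0,7) succ=(0,0) retry=(0,0)
step 3 (W1 LOAD): counter=7 r=(7,7) succ=(0,0) retry=(0,0)
step 4 (W2 LOAD): counter=7 r=(7,7) succ=(0,0) retry=(0,0)
step 5 (W1 CAS): counter=8 r=(7,7) succ=(1,0) retry=(0,0)
step 6 (W1 LOAD): counter=8 r=(8,7) succ=(1,0) retry=(0,0)
step 7 (W1 CAS): counter=9 r=(8,7) succ=(2,0) retry=(0,0)
step 8 (W2 CAS): counter=9 r=(8,7) succ=(2,0) retry=(0,1)

counter=9 r=(8,7) succ=(2,0) retry=(0,1)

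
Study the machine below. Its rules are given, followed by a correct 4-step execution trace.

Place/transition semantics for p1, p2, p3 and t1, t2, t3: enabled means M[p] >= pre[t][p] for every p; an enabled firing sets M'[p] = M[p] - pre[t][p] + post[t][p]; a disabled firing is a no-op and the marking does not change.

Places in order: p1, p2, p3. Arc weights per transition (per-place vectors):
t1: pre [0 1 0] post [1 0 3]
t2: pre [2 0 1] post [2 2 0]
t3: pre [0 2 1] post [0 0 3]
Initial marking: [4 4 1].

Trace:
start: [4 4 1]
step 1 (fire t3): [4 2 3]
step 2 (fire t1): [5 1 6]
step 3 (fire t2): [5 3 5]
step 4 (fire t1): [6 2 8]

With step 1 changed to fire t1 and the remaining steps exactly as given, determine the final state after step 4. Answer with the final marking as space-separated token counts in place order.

7 3 9

(re-executing from step 1 with the substitution; state before step 1: [4 4 1])
step 1 (fire t1): [5 3 4]
step 2 (fire t1): [6 2 7]
step 3 (fire t2): [6 4 6]
step 4 (fire t1): [7 3 9]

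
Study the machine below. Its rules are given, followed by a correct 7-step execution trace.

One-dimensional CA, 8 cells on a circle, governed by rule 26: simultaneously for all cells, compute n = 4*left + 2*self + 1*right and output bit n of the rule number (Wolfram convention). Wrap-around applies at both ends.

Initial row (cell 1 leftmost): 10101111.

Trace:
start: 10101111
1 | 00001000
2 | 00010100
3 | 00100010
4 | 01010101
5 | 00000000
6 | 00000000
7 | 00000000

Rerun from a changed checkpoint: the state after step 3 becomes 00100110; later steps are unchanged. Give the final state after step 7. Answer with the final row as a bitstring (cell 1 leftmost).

state after step 3 := 00100110
4 | 01011101
5 | 00010000
6 | 00101000
7 | 01000100

01000100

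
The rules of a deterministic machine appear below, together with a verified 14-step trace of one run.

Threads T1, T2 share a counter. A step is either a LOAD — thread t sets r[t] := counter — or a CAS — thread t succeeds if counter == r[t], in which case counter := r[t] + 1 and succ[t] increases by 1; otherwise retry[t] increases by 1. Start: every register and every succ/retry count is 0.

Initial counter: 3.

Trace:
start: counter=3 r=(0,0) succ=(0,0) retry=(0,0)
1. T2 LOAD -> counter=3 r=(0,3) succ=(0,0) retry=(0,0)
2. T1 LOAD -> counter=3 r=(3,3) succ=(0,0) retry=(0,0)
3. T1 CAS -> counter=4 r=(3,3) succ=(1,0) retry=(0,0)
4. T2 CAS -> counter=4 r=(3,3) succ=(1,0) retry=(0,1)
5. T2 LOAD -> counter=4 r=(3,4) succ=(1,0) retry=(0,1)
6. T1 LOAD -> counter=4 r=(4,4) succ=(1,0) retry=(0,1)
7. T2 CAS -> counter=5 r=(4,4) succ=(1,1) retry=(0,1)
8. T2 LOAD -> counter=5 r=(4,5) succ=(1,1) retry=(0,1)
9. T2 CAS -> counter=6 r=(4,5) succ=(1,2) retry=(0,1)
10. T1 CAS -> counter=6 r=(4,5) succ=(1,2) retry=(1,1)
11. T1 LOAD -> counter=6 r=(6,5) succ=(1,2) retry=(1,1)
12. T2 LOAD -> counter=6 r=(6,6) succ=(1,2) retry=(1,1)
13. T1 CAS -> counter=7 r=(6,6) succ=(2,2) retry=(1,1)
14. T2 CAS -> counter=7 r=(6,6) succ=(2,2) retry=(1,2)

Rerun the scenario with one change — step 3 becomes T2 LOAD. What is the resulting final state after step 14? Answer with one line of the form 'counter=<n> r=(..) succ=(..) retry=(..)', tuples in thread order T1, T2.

counter=7 r=(6,6) succ=(1,3) retry=(1,1)

(re-executing from step 3 with the substitution; state before step 3: counter=3 r=(3,3) succ=(0,0) retry=(0,0))
3. T2 LOAD -> counter=3 r=(3,3) succ=(0,0) retry=(0,0)
4. T2 CAS -> counter=4 r=(3,3) succ=(0,1) retry=(0,0)
5. T2 LOAD -> counter=4 r=(3,4) succ=(0,1) retry=(0,0)
6. T1 LOAD -> counter=4 r=(4,4) succ=(0,1) retry=(0,0)
7. T2 CAS -> counter=5 r=(4,4) succ=(0,2) retry=(0,0)
8. T2 LOAD -> counter=5 r=(4,5) succ=(0,2) retry=(0,0)
9. T2 CAS -> counter=6 r=(4,5) succ=(0,3) retry=(0,0)
10. T1 CAS -> counter=6 r=(4,5) succ=(0,3) retry=(1,0)
11. T1 LOAD -> counter=6 r=(6,5) succ=(0,3) retry=(1,0)
12. T2 LOAD -> counter=6 r=(6,6) succ=(0,3) retry=(1,0)
13. T1 CAS -> counter=7 r=(6,6) succ=(1,3) retry=(1,0)
14. T2 CAS -> counter=7 r=(6,6) succ=(1,3) retry=(1,1)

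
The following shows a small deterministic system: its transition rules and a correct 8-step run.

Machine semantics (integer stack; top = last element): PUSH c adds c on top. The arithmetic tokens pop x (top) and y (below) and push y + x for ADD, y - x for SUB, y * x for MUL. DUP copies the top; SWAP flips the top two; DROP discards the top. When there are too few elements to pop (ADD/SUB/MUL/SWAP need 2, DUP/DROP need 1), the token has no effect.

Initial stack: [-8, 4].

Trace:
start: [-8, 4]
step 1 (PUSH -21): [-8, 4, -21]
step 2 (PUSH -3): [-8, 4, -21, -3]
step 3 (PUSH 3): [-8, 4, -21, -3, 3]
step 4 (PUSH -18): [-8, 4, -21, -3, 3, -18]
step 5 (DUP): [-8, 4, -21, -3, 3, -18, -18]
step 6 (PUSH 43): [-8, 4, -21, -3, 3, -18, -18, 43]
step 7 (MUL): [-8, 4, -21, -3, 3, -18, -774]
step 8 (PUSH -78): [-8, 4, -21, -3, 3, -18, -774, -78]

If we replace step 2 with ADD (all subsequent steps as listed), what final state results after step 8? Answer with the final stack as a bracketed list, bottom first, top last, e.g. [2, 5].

(re-executing from step 2 with the substitution; state before step 2: [-8, 4, -21])
step 2 (ADD): [-8, -17]
step 3 (PUSH 3): [-8, -17, 3]
step 4 (PUSH -18): [-8, -17, 3, -18]
step 5 (DUP): [-8, -17, 3, -18, -18]
step 6 (PUSH 43): [-8, -17, 3, -18, -18, 43]
step 7 (MUL): [-8, -17, 3, -18, -774]
step 8 (PUSH -78): [-8, -17, 3, -18, -774, -78]

[-8, -17, 3, -18, -774, -78]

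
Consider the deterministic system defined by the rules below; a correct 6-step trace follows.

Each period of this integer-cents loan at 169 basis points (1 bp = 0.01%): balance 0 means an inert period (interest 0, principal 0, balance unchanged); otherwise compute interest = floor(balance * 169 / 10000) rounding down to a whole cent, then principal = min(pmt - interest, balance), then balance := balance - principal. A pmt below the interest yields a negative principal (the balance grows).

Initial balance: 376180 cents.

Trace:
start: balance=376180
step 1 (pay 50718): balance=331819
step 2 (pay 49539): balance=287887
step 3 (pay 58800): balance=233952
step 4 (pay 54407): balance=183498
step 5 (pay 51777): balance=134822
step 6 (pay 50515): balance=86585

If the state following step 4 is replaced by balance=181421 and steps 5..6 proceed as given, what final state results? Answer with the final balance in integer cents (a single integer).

state after step 4 := balance=181421
step 5 (pay 51777): balance=132710
step 6 (pay 50515): balance=84437

84437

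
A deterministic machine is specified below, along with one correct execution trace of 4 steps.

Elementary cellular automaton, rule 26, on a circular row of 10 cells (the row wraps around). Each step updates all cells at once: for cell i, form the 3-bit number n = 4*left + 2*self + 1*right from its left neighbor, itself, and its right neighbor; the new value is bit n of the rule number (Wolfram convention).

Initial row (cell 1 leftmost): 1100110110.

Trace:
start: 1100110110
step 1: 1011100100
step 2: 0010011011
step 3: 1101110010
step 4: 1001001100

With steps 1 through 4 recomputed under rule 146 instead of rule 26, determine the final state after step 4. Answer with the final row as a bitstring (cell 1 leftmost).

0000001001

(re-executing steps 1..4 under rule 146; state before step 1: 1100110110)
step 1: 0011000000
step 2: 0100100000
step 3: 1011010000
step 4: 0000001001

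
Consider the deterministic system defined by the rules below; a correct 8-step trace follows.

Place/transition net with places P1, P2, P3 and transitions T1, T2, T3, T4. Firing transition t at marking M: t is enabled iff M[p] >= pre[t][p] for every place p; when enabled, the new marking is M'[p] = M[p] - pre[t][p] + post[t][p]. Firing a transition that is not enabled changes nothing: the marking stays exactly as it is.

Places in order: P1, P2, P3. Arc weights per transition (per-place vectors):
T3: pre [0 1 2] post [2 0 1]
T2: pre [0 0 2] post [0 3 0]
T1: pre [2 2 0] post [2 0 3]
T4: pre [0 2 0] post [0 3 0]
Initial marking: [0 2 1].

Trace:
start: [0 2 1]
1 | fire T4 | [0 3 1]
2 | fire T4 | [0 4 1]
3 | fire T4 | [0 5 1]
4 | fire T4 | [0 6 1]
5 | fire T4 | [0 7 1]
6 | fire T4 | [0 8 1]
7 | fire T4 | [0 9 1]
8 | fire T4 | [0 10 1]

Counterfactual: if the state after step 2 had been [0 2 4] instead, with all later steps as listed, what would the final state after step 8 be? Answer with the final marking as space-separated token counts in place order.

state after step 2 := [0 2 4]
3 | fire T4 | [0 3 4]
4 | fire T4 | [0 4 4]
5 | fire T4 | [0 5 4]
6 | fire T4 | [0 6 4]
7 | fire T4 | [0 7 4]
8 | fire T4 | [0 8 4]

0 8 4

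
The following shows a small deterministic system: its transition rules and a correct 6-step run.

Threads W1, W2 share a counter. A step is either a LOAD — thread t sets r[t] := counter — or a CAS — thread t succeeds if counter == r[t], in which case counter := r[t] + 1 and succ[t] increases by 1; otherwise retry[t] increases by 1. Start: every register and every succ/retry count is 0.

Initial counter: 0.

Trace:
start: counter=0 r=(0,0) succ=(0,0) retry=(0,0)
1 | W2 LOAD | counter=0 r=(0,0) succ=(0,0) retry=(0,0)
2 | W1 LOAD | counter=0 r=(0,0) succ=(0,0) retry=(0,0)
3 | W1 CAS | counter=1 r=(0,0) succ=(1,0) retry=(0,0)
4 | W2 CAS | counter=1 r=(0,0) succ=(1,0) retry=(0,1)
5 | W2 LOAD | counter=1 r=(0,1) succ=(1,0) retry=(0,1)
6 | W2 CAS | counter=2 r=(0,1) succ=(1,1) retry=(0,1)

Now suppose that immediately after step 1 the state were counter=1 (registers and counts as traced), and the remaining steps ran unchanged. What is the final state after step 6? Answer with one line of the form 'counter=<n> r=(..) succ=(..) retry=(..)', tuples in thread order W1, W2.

state after step 1 := counter=1 r=(0,0) succ=(0,0) retry=(0,0)
2 | W1 LOAD | counter=1 r=(1,0) succ=(0,0) retry=(0,0)
3 | W1 CAS | counter=2 r=(1,0) succ=(1,0) retry=(0,0)
4 | W2 CAS | counter=2 r=(1,0) succ=(1,0) retry=(0,1)
5 | W2 LOAD | counter=2 r=(1,2) succ=(1,0) retry=(0,1)
6 | W2 CAS | counter=3 r=(1,2) succ=(1,1) retry=(0,1)

counter=3 r=(1,2) succ=(1,1) retry=(0,1)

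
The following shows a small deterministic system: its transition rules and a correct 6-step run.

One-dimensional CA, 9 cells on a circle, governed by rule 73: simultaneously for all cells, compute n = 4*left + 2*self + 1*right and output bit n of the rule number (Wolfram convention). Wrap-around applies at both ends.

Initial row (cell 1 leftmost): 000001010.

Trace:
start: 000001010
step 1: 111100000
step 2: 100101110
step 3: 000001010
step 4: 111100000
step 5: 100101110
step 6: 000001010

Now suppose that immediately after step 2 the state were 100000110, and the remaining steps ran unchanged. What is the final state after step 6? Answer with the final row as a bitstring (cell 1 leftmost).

state after step 2 := 100000110
step 3: 001110110
step 4: 101010110
step 5: 000000110
step 6: 111110110

111110110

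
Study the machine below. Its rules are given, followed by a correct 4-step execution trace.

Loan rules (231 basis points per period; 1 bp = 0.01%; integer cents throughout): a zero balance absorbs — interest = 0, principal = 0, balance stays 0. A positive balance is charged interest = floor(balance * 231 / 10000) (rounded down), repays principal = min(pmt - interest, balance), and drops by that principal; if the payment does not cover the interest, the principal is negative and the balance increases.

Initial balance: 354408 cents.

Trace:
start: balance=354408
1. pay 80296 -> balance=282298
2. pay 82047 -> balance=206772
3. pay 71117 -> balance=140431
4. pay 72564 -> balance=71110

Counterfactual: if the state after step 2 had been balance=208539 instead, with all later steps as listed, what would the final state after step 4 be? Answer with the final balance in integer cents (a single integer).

72960

state after step 2 := balance=208539
3. pay 71117 -> balance=142239
4. pay 72564 -> balance=72960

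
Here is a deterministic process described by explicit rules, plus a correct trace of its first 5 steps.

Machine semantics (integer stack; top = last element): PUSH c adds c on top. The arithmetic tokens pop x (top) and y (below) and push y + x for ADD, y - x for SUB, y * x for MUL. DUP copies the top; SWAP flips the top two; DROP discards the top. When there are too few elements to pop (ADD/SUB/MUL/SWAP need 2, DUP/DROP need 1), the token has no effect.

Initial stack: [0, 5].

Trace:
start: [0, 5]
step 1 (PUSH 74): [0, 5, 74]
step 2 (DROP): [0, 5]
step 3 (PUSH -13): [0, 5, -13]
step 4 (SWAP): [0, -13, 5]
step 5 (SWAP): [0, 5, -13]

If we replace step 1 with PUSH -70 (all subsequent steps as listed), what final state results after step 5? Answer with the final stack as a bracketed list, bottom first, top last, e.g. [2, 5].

(re-executing from step 1 with the substitution; state before step 1: [0, 5])
step 1 (PUSH -70): [0, 5, -70]
step 2 (DROP): [0, 5]
step 3 (PUSH -13): [0, 5, -13]
step 4 (SWAP): [0, -13, 5]
step 5 (SWAP): [0, 5, -13]

[0, 5, -13]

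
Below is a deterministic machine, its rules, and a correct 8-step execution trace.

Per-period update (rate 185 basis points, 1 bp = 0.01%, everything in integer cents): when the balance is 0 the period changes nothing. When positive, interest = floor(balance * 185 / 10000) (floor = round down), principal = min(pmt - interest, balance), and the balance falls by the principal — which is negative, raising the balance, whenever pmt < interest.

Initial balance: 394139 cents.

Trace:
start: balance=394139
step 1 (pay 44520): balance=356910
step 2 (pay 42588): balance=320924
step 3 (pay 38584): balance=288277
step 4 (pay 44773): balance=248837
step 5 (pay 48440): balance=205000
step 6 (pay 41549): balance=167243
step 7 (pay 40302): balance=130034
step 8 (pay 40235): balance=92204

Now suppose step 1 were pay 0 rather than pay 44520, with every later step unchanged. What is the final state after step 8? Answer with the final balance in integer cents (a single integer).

(re-executing from step 1 with the substitution; state before step 1: balance=394139)
step 1 (pay 0): balance=401430
step 2 (pay 42588): balance=366268
step 3 (pay 38584): balance=334459
step 4 (pay 44773): balance=295873
step 5 (pay 48440): balance=252906
step 6 (pay 41549): balance=216035
step 7 (pay 40302): balance=179729
step 8 (pay 40235): balance=142818

142818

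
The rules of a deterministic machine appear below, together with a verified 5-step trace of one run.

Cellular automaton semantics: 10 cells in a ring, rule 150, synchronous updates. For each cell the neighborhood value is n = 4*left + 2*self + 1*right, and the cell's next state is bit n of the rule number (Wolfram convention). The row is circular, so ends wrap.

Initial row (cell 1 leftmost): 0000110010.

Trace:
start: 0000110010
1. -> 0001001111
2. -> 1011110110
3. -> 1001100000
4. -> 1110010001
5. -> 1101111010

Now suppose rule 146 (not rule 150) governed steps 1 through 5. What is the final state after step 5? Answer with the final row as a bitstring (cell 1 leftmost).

0100100000

(re-executing steps 1..5 under rule 146; state before step 1: 0000110010)
1. -> 0001001101
2. -> 1010110000
3. -> 0000001001
4. -> 1000010110
5. -> 0100100000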